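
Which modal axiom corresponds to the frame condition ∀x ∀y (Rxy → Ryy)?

□(□r → r)

A defining formula is □(□r → r) (the T□ axiom).
Suppose □(□r→r) is valid. Take Rxy and set V(r)={w : Ryw}. Then at y, □r holds; since □(□r→r) at x, □r→r at y, so r at y, i.e. Ryy.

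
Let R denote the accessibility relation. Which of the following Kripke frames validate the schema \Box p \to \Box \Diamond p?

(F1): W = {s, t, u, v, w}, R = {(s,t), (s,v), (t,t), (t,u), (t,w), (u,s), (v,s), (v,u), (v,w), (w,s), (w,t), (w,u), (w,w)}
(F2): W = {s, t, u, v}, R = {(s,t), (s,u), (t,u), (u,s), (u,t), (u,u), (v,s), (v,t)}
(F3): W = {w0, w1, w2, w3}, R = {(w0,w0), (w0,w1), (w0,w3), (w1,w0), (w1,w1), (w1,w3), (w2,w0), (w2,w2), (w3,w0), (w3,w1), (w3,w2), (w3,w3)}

The schema corresponds to a generalized confluence (Geach) condition: \forall x \forall z (xRz \to \exists w (xRw \wedge zRw)).
(F1): fails — sRv but no w* with sRw* and vRw*.
(F2): fails — vRt but no w with vRw and tRw.
(F3): holds.
Valid on: (F3).

(F3)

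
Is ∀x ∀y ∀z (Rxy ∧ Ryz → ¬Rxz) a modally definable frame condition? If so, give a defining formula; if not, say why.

Modal frame validity is preserved under surjective bounded morphisms.
The 5-cycle (worlds 0,1,2,3,4 with 0→1→2→3→4→0) is intransitive. Mapping every world to a single reflexive point • is a surjective bounded morphism; the reflexive point is not intransitive (R••∧R•• but R••).
Hence intransitivity is not modally definable.

Not definable by any modal formula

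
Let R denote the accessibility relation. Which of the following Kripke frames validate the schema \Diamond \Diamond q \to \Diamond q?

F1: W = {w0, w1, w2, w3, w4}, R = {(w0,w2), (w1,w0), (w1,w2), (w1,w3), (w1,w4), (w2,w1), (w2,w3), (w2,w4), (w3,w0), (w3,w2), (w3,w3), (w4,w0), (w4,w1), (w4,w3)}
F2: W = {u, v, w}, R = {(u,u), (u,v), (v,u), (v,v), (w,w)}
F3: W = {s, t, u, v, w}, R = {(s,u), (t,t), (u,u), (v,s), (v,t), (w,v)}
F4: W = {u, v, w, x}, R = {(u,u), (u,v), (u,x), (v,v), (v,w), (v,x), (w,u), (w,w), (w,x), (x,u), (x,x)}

F2

Frame correspondent (Sahlqvist): \forall x \forall y \forall z (Rxy \wedge Ryz \to Rxz) — i.e. transitivity.
F1: fails — Rw1w2 and Rw2w1 but not Rw1w1.
F2: holds.
F3: fails — Rvs and Rsu but not Rvu.
F4: fails — Ruv and Rvw but not Ruw.
Valid on: F2.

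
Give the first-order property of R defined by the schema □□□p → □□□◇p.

This is a Sahlqvist (Geach-type) schema ◇^0□^3p → □^3◇^1p.
Minimal-valuation argument: fix x; take any y with xR^0y and any z with xR^3z. Set V(p) to the set of worlds R-reachable from y in exactly 3 steps. Then □^3p holds at y, so the antecedent holds at x; validity forces ◇^1p at z, giving a w with zR^1w and yR^3w.
First-order correspondent: ∀x ∀z (xR³z → ∃w (xR³w ∧ zRw)).

∀x ∀z (xR³z → ∃w (xR³w ∧ zRw))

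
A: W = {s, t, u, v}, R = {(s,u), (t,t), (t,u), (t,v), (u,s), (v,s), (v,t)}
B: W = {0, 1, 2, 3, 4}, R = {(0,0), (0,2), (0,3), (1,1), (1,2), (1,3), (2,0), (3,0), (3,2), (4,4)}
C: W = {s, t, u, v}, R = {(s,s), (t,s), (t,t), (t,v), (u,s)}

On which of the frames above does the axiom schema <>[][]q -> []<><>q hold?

The schema corresponds to a generalized confluence (Geach) condition: forall x forall y forall z ((xRy & xRz) -> exists w (y R^2 w & z R^2 w)).
A: ✓.
B: ✓.
C: fails — tRs, tRv but no w with sR²w and vR²w.
Valid on: A, B.

A, B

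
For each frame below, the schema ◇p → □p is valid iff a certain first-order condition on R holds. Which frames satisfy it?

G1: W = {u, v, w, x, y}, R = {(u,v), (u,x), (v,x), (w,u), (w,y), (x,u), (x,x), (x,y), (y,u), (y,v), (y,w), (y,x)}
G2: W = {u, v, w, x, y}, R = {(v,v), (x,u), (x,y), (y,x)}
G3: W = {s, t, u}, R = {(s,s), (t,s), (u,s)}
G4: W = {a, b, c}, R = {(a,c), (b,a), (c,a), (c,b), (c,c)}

Frame correspondent (Sahlqvist): ∀x ∀y ∀z (Rxy ∧ Rxz → y = z) — i.e. partial functionality.
G1: fails — u sees both v and x.
G2: fails — x sees both u and y.
G3: condition met.
G4: fails — c sees both a and b.
Valid on: G3.

G3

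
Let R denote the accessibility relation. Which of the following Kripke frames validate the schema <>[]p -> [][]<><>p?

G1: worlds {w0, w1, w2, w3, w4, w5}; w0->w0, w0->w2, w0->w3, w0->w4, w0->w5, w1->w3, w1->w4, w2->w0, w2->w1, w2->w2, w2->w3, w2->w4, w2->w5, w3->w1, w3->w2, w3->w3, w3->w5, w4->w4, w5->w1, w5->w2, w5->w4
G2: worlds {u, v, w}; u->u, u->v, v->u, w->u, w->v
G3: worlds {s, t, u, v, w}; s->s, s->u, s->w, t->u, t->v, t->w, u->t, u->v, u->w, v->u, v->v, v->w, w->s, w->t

G2, G3

This is the axiom for a generalized confluence (Geach) condition; its first-order frame correspondent is forall x forall y forall z ((xRy & x R^2 z) -> exists w (yRw & z R^2 w)).
G1: fails — w0Rw3, w0R²w4 but no w with w3Rw and w4R²w.
G2: ✓.
G3: ✓.
Valid on: G2, G3.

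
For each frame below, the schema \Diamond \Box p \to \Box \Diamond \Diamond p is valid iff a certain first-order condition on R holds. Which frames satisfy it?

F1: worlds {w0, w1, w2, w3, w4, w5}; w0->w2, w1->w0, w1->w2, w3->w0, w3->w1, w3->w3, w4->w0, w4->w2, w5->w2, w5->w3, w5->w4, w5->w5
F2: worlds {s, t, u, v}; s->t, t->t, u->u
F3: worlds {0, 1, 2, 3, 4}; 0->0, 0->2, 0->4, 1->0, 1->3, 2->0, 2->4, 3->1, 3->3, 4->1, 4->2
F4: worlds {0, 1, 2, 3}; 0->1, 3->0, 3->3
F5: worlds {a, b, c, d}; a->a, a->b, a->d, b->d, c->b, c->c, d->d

Frame correspondent (Sahlqvist): \forall x \forall y \forall z ((xRy \wedge xRz) \to \exists w (yRw \wedge z R^2 w)) — i.e. a generalized confluence (Geach) condition.
F1: fails — w0Rw2, w0Rw2 but no w with w2Rw and w2R²w.
F2: ✓.
F3: fails — 0R4, 0R4 but no w with 4Rw and 4R²w.
F4: fails — 0R1, 0R1 but no w with 1Rw and 1R²w.
F5: fails — cRc, cRb but no w with cRw and bR²w.
Valid on: F2.

F2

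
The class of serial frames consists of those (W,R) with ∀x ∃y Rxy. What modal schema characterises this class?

The condition is seriality. The D schema □p → ◇p defines it.
Suppose □p→◇p is valid. At any x set V(p)=W. Then □p at x, so ◇p at x, so x has a successor.

□p → ◇p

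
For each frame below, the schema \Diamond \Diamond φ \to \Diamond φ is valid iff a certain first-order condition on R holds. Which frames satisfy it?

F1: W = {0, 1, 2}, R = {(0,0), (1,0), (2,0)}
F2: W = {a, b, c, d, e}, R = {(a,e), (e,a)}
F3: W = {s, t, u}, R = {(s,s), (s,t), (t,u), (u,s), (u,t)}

The schema corresponds to a generalized confluence (Geach) condition: \forall x \forall y (x R^2 y \to \exists w (y = w \wedge xRw)).
F1: ✓.
F2: fails — aR²a but no w with a=w and aRw.
F3: fails — sR²u but no w with u=w and sRw.

F1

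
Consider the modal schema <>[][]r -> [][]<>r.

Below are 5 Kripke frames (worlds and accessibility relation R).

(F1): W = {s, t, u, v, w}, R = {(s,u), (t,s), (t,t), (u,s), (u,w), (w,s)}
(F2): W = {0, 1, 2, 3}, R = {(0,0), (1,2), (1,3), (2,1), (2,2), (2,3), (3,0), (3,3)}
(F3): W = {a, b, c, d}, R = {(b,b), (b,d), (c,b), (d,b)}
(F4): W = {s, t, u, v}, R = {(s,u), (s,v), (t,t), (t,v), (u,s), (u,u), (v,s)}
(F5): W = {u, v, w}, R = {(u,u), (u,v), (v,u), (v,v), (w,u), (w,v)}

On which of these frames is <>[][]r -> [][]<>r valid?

Frame correspondent (Sahlqvist): forall x forall y forall z ((xRy & x R^2 z) -> exists w (y R^2 w & zRw)) — i.e. a generalized confluence (Geach) condition.
(F1): fails — tRs, tR²s but no w* with sR²w* and sRw*.
(F2): ✓.
(F3): ✓.
(F4): fails — tRv, tR²v but no w with vR²w and vRw.
(F5): ✓.
Valid on: (F2), (F3), (F5).

(F2), (F3), (F5)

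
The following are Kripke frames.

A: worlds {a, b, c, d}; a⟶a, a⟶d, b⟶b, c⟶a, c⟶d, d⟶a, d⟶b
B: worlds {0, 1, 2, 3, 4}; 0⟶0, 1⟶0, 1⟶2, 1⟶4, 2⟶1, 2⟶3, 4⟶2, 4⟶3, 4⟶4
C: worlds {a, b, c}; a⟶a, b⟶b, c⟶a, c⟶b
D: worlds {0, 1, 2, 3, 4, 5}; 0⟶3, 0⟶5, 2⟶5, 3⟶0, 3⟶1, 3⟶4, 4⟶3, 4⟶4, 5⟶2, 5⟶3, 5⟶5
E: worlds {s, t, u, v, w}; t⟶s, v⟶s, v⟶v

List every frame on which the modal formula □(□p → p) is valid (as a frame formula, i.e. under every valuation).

C

The schema corresponds to shift-reflexivity: ∀x ∀y (Rxy → Ryy).
A: fails — Rcd but not Rdd.
B: fails — R12 but not R22.
C: holds.
D: fails — R31 but not R11.
E: fails — Rvs but not Rss.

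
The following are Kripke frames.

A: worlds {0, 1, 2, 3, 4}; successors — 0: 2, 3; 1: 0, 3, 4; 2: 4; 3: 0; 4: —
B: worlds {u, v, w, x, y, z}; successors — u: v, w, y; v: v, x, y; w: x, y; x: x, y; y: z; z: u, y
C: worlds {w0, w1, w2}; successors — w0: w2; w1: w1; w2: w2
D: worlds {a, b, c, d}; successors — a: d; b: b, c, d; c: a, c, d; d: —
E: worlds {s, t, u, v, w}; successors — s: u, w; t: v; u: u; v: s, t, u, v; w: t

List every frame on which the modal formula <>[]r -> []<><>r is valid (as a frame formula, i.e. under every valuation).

C

Frame correspondent (Sahlqvist): forall x forall y forall z ((xRy & xRz) -> exists w (yRw & z R^2 w)) — i.e. a generalized confluence (Geach) condition.
A: fails — 0R2, 0R2 but no w with 2Rw and 2R²w.
B: fails — uRy, uRy but no t with yRt and yR²t.
C: satisfies the condition.
D: fails — aRd, aRd but no w with dRw and dR²w.
E: fails — sRu, sRw but no w* with uRw* and wR²w*.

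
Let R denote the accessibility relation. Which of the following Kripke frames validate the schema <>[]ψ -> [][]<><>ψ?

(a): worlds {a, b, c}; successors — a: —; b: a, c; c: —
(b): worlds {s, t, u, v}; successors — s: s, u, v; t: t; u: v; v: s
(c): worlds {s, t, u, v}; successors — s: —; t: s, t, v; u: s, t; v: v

Frame correspondent (Sahlqvist): forall x forall y forall z ((xRy & x R^2 z) -> exists w (yRw & z R^2 w)) — i.e. a generalized confluence (Geach) condition.
(a): satisfies the condition.
(b): fails — sRu, sR²u but no w with uRw and uR²w.
(c): fails — tRs, tR²s but no w with sRw and sR²w.
Valid on: (a).

(a)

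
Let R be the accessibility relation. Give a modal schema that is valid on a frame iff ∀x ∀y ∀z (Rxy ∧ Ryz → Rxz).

This is transitivity; the standard corresponding axiom is 4: □ψ → □□ψ.
Suppose □ψ→□□ψ is valid. Take Rxy, Ryz and set V(ψ)={w : Rxw}. Then □ψ at x, so □□ψ at x, so □ψ at y, so ψ at z, i.e. Rxz.

□ψ → □□ψ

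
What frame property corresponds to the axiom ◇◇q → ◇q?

This schema is equivalent to the 4 axiom □q → □□q.
Its frame correspondent is transitivity — ∀x ∀y ∀z (Rxy ∧ Ryz → Rxz).

transitivity: ∀x ∀y ∀z (Rxy ∧ Ryz → Rxz)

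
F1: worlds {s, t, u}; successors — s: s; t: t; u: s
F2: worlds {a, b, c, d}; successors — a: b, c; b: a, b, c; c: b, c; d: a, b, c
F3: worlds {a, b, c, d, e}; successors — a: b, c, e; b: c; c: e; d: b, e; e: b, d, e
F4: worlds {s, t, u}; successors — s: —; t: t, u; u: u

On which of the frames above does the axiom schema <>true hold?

F1, F2, F3

Frame correspondent (Sahlqvist): forall x exists y Rxy — i.e. seriality.
F1: condition met.
F2: condition met.
F3: condition met.
F4: fails — world s has no successor.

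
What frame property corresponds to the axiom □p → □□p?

Suppose □p→□□p is valid. Take Rxy, Ryz and set V(p)={w : Rxw}. Then □p at x, so □□p at x, so □p at y, so p at z, i.e. Rxz.
The converse is a direct semantic check.
Frame condition: ∀x ∀y ∀z (Rxy ∧ Ryz → Rxz).

transitivity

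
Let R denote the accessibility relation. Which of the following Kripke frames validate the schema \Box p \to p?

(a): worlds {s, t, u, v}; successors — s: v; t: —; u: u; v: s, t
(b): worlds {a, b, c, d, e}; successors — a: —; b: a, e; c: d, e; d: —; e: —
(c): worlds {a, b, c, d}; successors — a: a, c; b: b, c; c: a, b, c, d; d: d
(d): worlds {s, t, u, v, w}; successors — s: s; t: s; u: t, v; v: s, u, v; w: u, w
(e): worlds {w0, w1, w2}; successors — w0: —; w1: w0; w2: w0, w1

The schema corresponds to reflexivity: \forall x Rxx.
(a): fails — world s does not see itself.
(b): fails — world a does not see itself.
(c): condition met.
(d): fails — world t does not see itself.
(e): fails — world w0 does not see itself.
Valid on: (c).

(c)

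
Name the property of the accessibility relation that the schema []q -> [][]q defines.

transitivity: forall x forall y forall z (Rxy & Ryz -> Rxz)

Suppose □q→□□q is valid. Take Rxy, Ryz and set V(q)={w : Rxw}. Then □q at x, so □□q at x, so □q at y, so q at z, i.e. Rxz.
Conversely, any frame satisfying forall x forall y forall z (Rxy & Ryz -> Rxz) validates the schema.
Frame condition: forall x forall y forall z (Rxy & Ryz -> Rxz).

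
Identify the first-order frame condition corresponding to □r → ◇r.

This schema is the D axiom.
It corresponds to seriality: ∀x ∃y Rxy.

seriality: ∀x ∃y Rxy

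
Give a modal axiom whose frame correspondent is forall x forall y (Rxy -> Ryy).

□(□p → p)

A defining formula is □(□p → p) (the T□ axiom).
Suppose □(□p→p) is valid. Take Rxy and set V(p)={w : Ryw}. Then at y, □p holds; since □(□p→p) at x, □p→p at y, so p at y, i.e. Ryy.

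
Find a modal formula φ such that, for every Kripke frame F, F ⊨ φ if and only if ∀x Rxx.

□ψ → ψ

A defining formula is □ψ → ψ (the T axiom).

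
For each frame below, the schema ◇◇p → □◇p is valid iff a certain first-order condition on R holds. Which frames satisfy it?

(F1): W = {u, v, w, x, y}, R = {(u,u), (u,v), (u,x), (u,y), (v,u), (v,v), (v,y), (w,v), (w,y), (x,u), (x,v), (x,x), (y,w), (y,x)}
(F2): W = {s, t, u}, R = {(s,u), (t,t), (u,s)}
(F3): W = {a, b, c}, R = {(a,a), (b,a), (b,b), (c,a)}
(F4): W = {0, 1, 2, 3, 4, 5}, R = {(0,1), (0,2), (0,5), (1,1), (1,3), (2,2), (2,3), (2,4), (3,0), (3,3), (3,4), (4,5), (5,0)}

The schema corresponds to a generalized confluence (Geach) condition: ∀x ∀y ∀z ((xR²y ∧ xRz) → ∃w (y = w ∧ zRw)).
(F1): fails — uR²u, uRy but no t with u=t and yRt.
(F2): satisfies the condition.
(F3): fails — bR²b, bRa but no w with b=w and aRw.
(F4): fails — 0R²0, 0R1 but no w with 0=w and 1Rw.
Valid on: (F2).

(F2)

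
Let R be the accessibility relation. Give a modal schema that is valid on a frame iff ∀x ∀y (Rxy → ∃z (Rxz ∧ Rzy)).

This is density; the standard corresponding axiom is C4: □□ψ → □ψ.
Suppose □□ψ→□ψ is valid. Take Rxy and set V(ψ)={w : xR²w}. Then □□ψ at x, so □ψ at x, so ψ at y, i.e. ∃z(Rxz∧Rzy).

□□ψ → □ψ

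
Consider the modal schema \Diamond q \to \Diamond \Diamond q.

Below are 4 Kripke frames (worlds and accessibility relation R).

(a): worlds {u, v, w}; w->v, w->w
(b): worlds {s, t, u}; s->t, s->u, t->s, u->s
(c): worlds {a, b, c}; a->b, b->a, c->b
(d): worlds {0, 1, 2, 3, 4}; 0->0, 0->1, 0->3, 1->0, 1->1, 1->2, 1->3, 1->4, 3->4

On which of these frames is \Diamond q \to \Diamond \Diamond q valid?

(a)

Frame correspondent (Sahlqvist): \forall x \forall y (xRy \to \exists w (y = w \wedge x R^2 w)) — i.e. a generalized confluence (Geach) condition.
(a): ✓.
(b): fails — sRt but no w with t=w and sR²w.
(c): fails — aRb but no w with b=w and aR²w.
(d): fails — 3R4 but no w with 4=w and 3R²w.
Valid on: (a).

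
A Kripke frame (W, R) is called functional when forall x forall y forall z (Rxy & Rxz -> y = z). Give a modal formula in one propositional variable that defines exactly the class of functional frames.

The condition is partial functionality. The CD schema ◇s → □s defines it.
Suppose ◇s→□s is valid. Take Rxy, Rxz and set V(s)={y}. Then ◇s at x, so □s at x, so s at z, i.e. z=y.

◇s → □s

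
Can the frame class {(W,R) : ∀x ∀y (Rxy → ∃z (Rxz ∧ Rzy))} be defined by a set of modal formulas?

The condition is density. A defining modal formula is □□p → □p.

Yes — defined by □□p → □p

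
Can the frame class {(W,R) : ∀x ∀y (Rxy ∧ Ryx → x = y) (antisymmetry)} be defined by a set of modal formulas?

No — not modally definable

Any modally definable frame class is closed under surjective bounded morphisms.
The 4-cycle (worlds a,b,c,d with a→b→c→d→a) is antisymmetric. Sending even-indexed worlds to • and odd-indexed worlds to ∘ is a surjective bounded morphism onto the two-world frame with •↔∘, which is not antisymmetric.
Hence antisymmetry is not modally definable.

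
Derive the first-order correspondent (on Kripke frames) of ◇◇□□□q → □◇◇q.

∀x ∀y ∀z ((xR²y ∧ xRz) → ∃w (yR³w ∧ zR²w))

This is a Sahlqvist (Geach-type) schema ◇^2□^3q → □^1◇^2q.
First-order correspondent: ∀x ∀y ∀z ((xR²y ∧ xRz) → ∃w (yR³w ∧ zR²w)).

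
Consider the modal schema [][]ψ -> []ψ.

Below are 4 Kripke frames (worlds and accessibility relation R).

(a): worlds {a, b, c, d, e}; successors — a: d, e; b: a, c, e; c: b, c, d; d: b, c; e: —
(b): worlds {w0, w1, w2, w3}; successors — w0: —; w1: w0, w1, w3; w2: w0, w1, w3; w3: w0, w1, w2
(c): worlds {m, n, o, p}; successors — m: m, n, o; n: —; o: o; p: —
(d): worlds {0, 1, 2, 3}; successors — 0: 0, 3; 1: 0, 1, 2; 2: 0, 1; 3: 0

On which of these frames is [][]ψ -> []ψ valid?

Frame correspondent (Sahlqvist): forall x forall y (Rxy -> exists z (Rxz & Rzy)) — i.e. density.
(a): fails — Rae but no z with Raz and Rze.
(b): fails — Rw3w2 but no z with Rw3z and Rzw2.
(c): ✓.
(d): ✓.
Valid on: (c), (d).

(c), (d)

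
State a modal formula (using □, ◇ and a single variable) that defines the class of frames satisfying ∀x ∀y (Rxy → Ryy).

□(□s → s)

A defining formula is □(□s → s) (the T□ axiom).
Suppose □(□s→s) is valid. Take Rxy and set V(s)={w : Ryw}. Then at y, □s holds; since □(□s→s) at x, □s→s at y, so s at y, i.e. Ryy.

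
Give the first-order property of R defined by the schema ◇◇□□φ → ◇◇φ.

This is a Sahlqvist (Geach-type) schema ◇^2□^2φ → □^0◇^2φ.
First-order correspondent: ∀x ∀y (xR²y → ∃w (yR²w ∧ xR²w)).

∀x ∀y (xR²y → ∃w (yR²w ∧ xR²w))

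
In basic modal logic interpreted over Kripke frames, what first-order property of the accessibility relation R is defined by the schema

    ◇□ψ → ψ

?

This is a form of the B axiom.
It corresponds to symmetry: ∀x ∀y (Rxy → Ryx).

Symmetry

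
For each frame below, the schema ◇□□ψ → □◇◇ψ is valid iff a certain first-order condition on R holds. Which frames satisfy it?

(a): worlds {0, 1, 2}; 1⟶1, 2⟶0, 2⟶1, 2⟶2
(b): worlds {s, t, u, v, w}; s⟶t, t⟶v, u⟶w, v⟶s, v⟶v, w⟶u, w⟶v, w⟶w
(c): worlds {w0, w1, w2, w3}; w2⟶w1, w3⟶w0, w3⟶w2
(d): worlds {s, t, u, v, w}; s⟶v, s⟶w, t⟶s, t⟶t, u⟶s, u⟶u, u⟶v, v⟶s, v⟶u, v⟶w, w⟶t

(b), (d)

This is the axiom for a generalized confluence (Geach) condition; its first-order frame correspondent is ∀x ∀y ∀z ((xRy ∧ xRz) → ∃w (yR²w ∧ zR²w)).
(a): fails — 2R0, 2R0 but no w with 0R²w and 0R²w.
(b): holds.
(c): fails — w2Rw1, w2Rw1 but no w with w1R²w and w1R²w.
(d): holds.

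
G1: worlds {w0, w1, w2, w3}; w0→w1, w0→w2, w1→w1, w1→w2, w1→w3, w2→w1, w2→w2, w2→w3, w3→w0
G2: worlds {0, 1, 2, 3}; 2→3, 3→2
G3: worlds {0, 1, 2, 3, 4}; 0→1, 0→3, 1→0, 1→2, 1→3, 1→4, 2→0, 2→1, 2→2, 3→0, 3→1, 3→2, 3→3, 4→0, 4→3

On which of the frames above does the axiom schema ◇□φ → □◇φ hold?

The schema corresponds to convergence: ∀x ∀y ∀z (Rxy ∧ Rxz → ∃w (Ryw ∧ Rzw)).
G1: fails — Rw1w2 and Rw1w3 but w2 and w3 have no common successor.
G2: holds.
G3: holds.
Valid on: G2, G3.

G2, G3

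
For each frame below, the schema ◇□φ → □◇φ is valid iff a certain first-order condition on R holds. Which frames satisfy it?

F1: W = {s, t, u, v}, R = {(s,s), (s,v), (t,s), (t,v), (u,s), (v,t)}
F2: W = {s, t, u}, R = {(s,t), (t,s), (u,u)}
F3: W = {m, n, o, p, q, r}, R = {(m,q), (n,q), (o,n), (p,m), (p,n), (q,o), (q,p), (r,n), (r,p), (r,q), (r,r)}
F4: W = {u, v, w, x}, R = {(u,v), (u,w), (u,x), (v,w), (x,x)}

This is the axiom for convergence; its first-order frame correspondent is ∀x ∀y ∀z (Rxy ∧ Rxz → ∃w (Ryw ∧ Rzw)).
F1: fails — Rsv and Rss but v and s have no common successor.
F2: holds.
F3: fails — Rrn and Rrp but n and p have no common successor.
F4: fails — Ruv and Ruw but v and w have no common successor.

F2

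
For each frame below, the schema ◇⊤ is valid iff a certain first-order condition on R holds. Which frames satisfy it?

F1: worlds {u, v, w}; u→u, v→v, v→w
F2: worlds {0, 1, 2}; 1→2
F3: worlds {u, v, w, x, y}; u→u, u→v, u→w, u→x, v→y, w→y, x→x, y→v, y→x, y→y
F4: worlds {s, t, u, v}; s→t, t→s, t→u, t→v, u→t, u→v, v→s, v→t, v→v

Frame correspondent (Sahlqvist): ∀x ∃y Rxy — i.e. seriality.
F1: fails — world w has no successor.
F2: fails — world 0 has no successor.
F3: condition met.
F4: condition met.
Valid on: F3, F4.

F3, F4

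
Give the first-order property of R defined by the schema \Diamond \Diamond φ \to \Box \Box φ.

This is a Sahlqvist (Geach-type) schema ◇^2□^0φ → □^2◇^0φ.
First-order correspondent: \forall x \forall y \forall z ((x R^2 y \wedge x R^2 z) \to \exists w (y = w \wedge z = w)).

\forall x \forall y \forall z ((x R^2 y \wedge x R^2 z) \to \exists w (y = w \wedge z = w))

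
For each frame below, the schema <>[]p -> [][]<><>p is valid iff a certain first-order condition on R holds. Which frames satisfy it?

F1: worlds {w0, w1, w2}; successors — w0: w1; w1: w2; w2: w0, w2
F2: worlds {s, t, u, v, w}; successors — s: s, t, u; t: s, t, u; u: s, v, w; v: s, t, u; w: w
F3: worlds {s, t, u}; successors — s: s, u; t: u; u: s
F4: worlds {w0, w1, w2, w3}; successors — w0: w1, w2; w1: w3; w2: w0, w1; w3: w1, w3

F3, F4

The schema corresponds to a generalized confluence (Geach) condition: forall x forall y forall z ((xRy & x R^2 z) -> exists w (yRw & z R^2 w)).
F1: fails — w2Rw0, w2R²w0 but no w with w0Rw and w0R²w.
F2: fails — sRs, sR²w but no w* with sRw* and wR²w*.
F3: holds.
F4: holds.
Valid on: F3, F4.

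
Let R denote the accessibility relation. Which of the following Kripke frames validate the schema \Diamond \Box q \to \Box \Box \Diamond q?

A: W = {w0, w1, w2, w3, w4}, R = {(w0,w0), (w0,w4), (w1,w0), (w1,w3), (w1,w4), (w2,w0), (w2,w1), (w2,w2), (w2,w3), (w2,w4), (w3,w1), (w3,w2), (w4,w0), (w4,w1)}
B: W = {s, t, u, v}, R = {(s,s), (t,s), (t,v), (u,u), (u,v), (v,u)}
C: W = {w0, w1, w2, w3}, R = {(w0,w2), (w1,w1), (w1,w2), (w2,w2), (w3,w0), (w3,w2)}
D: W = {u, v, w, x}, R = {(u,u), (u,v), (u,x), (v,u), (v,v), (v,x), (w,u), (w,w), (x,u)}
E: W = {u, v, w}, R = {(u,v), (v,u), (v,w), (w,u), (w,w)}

C, D

This is the axiom for a generalized confluence (Geach) condition; its first-order frame correspondent is \forall x \forall y \forall z ((xRy \wedge x R^2 z) \to \exists w (yRw \wedge zRw)).
A: fails — w1Rw3, w1R²w0 but no w with w3Rw and w0Rw.
B: fails — tRs, tR²u but no w with sRw and uRw.
C: holds.
D: holds.
E: fails — uRv, uR²u but no t with vRt and uRt.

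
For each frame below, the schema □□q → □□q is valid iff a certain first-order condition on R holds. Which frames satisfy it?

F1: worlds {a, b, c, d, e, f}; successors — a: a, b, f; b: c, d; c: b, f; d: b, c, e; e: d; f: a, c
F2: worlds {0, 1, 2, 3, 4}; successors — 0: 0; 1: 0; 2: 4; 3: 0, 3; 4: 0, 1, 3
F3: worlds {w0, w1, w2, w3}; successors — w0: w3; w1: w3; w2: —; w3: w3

Frame correspondent (Sahlqvist): ∀x ∀z (xR²z → ∃w (xR²w ∧ z = w)) — i.e. a generalized confluence (Geach) condition.
F1: ✓.
F2: ✓.
F3: ✓.
Valid on: F1, F2, F3.

F1, F2, F3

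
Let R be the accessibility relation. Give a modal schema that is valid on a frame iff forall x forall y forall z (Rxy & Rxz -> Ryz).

The condition is the Euclidean property. The 5 schema ◇p → □◇p defines it.
Suppose ◇p→□◇p is valid. Take Rxy, Rxz and set V(p)={y}. Then ◇p at x, so □◇p at x, so ◇p at z, so some w with Rzw has p; w=y, i.e. Rzy. By symmetry of the argument, Ryz.

◇p → □◇p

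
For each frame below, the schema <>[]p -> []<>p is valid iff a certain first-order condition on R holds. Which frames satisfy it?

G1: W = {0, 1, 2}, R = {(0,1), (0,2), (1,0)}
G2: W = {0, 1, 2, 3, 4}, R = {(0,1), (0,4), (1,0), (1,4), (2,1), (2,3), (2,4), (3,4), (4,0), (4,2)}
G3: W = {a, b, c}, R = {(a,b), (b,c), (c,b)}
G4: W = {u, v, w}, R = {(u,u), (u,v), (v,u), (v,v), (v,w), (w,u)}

This is the axiom for convergence; its first-order frame correspondent is forall x forall y forall z (Rxy & Rxz -> exists w (Ryw & Rzw)).
G1: fails — R01 and R02 but 1 and 2 have no common successor.
G2: fails — R10 and R14 but 0 and 4 have no common successor.
G3: satisfies the condition.
G4: satisfies the condition.
Valid on: G3, G4.

G3, G4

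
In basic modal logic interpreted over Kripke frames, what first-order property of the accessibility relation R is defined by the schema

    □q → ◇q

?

seriality: ∀x ∃y Rxy

This is the D axiom.
It corresponds to seriality: ∀x ∃y Rxy.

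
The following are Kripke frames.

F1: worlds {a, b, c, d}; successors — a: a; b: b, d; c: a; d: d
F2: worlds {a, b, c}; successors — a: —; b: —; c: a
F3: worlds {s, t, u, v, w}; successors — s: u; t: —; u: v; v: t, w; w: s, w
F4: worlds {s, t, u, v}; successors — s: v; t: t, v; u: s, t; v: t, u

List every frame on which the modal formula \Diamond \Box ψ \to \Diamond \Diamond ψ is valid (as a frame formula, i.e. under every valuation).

F1, F4

The schema corresponds to a generalized confluence (Geach) condition: \forall x \forall y (xRy \to \exists w (yRw \wedge x R^2 w)).
F1: holds.
F2: fails — cRa but no w with aRw and cR²w.
F3: fails — vRt but no w* with tRw* and vR²w*.
F4: holds.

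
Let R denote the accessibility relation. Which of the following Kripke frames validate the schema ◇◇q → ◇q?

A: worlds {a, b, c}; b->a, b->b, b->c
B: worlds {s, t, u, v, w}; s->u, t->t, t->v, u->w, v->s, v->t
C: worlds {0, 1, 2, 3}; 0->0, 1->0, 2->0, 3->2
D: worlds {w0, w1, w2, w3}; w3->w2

The schema corresponds to transitivity: ∀x ∀y ∀z (Rxy ∧ Ryz → Rxz).
A: satisfies the condition.
B: fails — Rtv and Rvs but not Rts.
C: fails — R32 and R20 but not R30.
D: satisfies the condition.

A, D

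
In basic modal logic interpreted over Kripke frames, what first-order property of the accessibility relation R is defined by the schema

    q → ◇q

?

Equivalently (dual form): □q → q.
Suppose □q→q is valid. At any x set V(q)={w : Rxw}. Then □q holds at x, so q holds at x, i.e. Rxx.

reflexivity: ∀x Rxx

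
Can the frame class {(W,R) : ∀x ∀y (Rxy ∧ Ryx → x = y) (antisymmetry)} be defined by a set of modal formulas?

If a class were modally definable it would be closed under surjective bounded morphisms (Goldblatt–Thomason).
The 8-cycle (worlds s,t,u,v,w,x,y,z with s→t→u→v→w→x→y→z→s) is antisymmetric. Sending even-indexed worlds to s and odd-indexed worlds to t is a surjective bounded morphism onto the two-world frame with s↔t, which is not antisymmetric.
So the class is not modally definable.

Not definable by any modal formula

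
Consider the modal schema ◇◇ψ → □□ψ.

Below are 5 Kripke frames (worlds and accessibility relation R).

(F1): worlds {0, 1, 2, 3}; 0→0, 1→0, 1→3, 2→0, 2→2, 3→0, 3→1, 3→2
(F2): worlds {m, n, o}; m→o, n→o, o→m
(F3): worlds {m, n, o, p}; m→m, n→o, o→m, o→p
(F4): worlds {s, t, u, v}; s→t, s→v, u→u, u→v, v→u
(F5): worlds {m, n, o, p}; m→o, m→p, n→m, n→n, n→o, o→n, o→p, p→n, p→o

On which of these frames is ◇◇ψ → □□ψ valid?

This is the axiom for a generalized confluence (Geach) condition; its first-order frame correspondent is ∀x ∀y ∀z ((xR²y ∧ xR²z) → ∃w (y = w ∧ z = w)).
(F1): fails — 1R²0, 1R²1 but 0 ≠ 1.
(F2): satisfies the condition.
(F3): fails — nR²m, nR²p but m ≠ p.
(F4): fails — uR²u, uR²v but u ≠ v.
(F5): fails — mR²n, mR²o but n ≠ o.
Valid on: (F2).

(F2)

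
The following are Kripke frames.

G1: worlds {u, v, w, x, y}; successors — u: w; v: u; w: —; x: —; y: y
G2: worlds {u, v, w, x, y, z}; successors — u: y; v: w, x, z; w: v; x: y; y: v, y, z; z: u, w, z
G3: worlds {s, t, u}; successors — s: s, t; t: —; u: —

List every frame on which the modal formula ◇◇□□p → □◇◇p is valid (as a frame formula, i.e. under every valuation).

G2

Frame correspondent (Sahlqvist): ∀x ∀y ∀z ((xR²y ∧ xRz) → ∃w (yR²w ∧ zR²w)) — i.e. a generalized confluence (Geach) condition.
G1: fails — vR²w, vRu but no t with wR²t and uR²t.
G2: holds.
G3: fails — sR²s, sRt but no w with sR²w and tR²w.
Valid on: G2.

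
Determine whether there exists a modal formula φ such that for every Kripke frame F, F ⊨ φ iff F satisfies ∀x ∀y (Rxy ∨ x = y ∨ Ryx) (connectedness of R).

Any modally definable frame class is closed under disjoint unions.
Take 2 disjoint single-world reflexive frames: each is trivially connected, but their disjoint union has 2 worlds with no edge between distinct components, so it is not connected.
Hence connectedness of R is not modally definable.

No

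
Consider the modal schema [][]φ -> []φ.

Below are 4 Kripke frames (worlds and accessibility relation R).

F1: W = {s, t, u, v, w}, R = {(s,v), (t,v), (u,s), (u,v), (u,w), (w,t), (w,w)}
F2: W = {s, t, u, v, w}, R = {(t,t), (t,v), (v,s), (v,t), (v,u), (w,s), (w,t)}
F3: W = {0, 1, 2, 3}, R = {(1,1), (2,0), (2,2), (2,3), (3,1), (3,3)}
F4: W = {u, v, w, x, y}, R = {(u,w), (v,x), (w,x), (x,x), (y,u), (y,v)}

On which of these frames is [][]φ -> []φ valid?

This is the axiom for density; its first-order frame correspondent is forall x forall y (Rxy -> exists z (Rxz & Rzy)).
F1: fails — Rtv but no z with Rtz and Rzv.
F2: fails — Rvu but no z with Rvz and Rzu.
F3: condition met.
F4: fails — Ruw but no z with Ruz and Rzw.
Valid on: F3.

F3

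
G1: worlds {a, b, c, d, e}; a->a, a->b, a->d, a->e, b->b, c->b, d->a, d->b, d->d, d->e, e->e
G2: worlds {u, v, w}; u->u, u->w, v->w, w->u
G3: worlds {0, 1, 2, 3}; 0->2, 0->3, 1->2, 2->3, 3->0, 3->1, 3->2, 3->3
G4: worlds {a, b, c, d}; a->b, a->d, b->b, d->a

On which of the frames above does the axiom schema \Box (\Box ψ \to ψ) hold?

G1

Frame correspondent (Sahlqvist): \forall x \forall y (Rxy \to Ryy) — i.e. shift-reflexivity.
G1: holds.
G2: fails — Rvw but not Rww.
G3: fails — R32 but not R22.
G4: fails — Rad but not Rdd.
Valid on: G1.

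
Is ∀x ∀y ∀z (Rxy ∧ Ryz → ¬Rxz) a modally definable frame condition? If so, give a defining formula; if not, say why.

Not modally definable

Any modally definable frame class is closed under surjective bounded morphisms.
The 7-cycle (worlds s,t,u,v,w,x,y with s→t→u→v→w→x→y→s) is intransitive. Mapping every world to a single reflexive point • is a surjective bounded morphism; the reflexive point is not intransitive (R••∧R•• but R••).
So the class is not modally definable.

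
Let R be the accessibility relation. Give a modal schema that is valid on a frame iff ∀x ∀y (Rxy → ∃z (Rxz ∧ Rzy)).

The condition is density. The C4 schema □□s → □s defines it.
Suppose □□s→□s is valid. Take Rxy and set V(s)={w : xR²w}. Then □□s at x, so □s at x, so s at y, i.e. ∃z(Rxz∧Rzy).

□□s → □s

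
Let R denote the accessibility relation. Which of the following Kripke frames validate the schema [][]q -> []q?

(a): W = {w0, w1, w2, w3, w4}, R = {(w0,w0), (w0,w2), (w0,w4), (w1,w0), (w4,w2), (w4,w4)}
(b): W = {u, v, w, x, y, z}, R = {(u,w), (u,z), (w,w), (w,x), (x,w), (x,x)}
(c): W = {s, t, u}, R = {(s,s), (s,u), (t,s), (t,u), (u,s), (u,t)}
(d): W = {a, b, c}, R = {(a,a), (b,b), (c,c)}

The schema corresponds to density: forall x forall y (Rxy -> exists z (Rxz & Rzy)).
(a): condition met.
(b): fails — Ruz but no t with Rut and Rtz.
(c): fails — Rut but no z with Ruz and Rzt.
(d): condition met.
Valid on: (a), (d).

(a), (d)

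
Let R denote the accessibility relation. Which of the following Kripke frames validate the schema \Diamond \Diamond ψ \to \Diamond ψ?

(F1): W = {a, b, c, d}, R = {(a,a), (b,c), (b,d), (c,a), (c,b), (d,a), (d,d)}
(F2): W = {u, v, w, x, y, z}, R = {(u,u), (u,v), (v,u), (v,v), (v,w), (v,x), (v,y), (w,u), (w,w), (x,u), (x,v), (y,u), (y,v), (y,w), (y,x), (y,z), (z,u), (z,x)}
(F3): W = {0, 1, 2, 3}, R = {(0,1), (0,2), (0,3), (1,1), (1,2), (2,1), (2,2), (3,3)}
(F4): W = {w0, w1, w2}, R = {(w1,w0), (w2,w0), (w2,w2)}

(F3), (F4)

Frame correspondent (Sahlqvist): \forall x \forall y \forall z (Rxy \wedge Ryz \to Rxz) — i.e. transitivity.
(F1): fails — Rbc and Rcb but not Rbb.
(F2): fails — Ruv and Rvw but not Ruw.
(F3): holds.
(F4): holds.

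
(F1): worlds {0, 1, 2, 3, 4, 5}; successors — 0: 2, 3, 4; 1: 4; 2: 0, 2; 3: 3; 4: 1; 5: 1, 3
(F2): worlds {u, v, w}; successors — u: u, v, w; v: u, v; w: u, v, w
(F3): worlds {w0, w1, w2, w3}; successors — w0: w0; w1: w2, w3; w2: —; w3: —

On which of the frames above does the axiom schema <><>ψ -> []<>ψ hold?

This is the axiom for a generalized confluence (Geach) condition; its first-order frame correspondent is forall x forall y forall z ((x R^2 y & xRz) -> exists w (y = w & zRw)).
(F1): fails — 0R²0, 0R3 but no w with 0=w and 3Rw.
(F2): fails — uR²w, uRv but no t with w=t and vRt.
(F3): ✓.
Valid on: (F3).

(F3)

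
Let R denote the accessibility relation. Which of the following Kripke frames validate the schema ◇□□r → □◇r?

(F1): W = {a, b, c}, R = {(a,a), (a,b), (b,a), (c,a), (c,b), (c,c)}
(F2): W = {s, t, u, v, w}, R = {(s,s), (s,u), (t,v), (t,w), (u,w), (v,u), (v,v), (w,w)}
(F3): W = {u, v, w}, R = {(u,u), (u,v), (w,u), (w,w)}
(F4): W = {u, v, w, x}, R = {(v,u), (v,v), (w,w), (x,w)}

(F1)

Frame correspondent (Sahlqvist): ∀x ∀y ∀z ((xRy ∧ xRz) → ∃w (yR²w ∧ zRw)) — i.e. a generalized confluence (Geach) condition.
(F1): condition met.
(F2): fails — sRu, sRs but no w* with uR²w* and sRw*.
(F3): fails — uRu, uRv but no t with uR²t and vRt.
(F4): fails — vRu, vRu but no t with uR²t and uRt.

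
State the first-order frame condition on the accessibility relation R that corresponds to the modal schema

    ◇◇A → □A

This is a Sahlqvist (Geach-type) schema ◇^2□^0A → □^1◇^0A.
Minimal-valuation argument: fix x; take any y with xR^2y and any z with xR^1z. Set V(A) to the set of worlds R-reachable from y in exactly 0 steps. Then □^0A holds at y, so the antecedent holds at x; validity forces ◇^0A at z, giving a w with zR^0w and yR^0w.
First-order correspondent: ∀x ∀y ∀z ((xR²y ∧ xRz) → ∃w (y = w ∧ z = w)).

∀x ∀y ∀z ((xR²y ∧ xRz) → ∃w (y = w ∧ z = w))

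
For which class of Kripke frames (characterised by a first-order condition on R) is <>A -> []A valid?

Partial functionality

Suppose ◇A→□A is valid. Take Rxy, Rxz and set V(A)={y}. Then ◇A at x, so □A at x, so A at z, i.e. z=y.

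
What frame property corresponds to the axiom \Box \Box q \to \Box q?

Suppose □□q→□q is valid. Take Rxy and set V(q)={w : xR²w}. Then □□q at x, so □q at x, so q at y, i.e. ∃z(Rxz∧Rzy).
Conversely, on a frame with density the schema holds at every world under every valuation.
So the correspondent is density.

density: \forall x \forall y (Rxy \to \exists z (Rxz \wedge Rzy))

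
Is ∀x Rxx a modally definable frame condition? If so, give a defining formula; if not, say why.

This is a Sahlqvist condition; the T axiom □p → p defines it.

Yes — defined by □p → p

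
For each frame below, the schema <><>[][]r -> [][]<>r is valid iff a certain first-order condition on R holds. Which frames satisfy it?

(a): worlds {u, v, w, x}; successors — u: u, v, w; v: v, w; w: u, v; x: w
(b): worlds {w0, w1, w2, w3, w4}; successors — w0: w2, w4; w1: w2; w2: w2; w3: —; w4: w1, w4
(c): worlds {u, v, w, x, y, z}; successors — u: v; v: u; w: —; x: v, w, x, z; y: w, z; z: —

Frame correspondent (Sahlqvist): forall x forall y forall z ((x R^2 y & x R^2 z) -> exists w (y R^2 w & zRw)) — i.e. a generalized confluence (Geach) condition.
(a): ✓.
(b): fails — w0R²w1, w0R²w4 but no w with w1R²w and w4Rw.
(c): fails — uR²u, uR²u but no t with uR²t and uRt.

(a)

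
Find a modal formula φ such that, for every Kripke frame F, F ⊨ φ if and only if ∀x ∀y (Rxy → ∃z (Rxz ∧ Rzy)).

□□q → □q

The condition is density. The C4 schema □□q → □q defines it.
Suppose □□q→□q is valid. Take Rxy and set V(q)={w : xR²w}. Then □□q at x, so □q at x, so q at y, i.e. ∃z(Rxz∧Rzy).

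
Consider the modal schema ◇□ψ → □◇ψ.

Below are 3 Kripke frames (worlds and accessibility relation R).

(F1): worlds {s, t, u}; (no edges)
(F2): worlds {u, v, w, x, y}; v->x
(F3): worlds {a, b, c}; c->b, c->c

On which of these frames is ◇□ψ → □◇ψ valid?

Frame correspondent (Sahlqvist): ∀x ∀y ∀z (Rxy ∧ Rxz → ∃w (Ryw ∧ Rzw)) — i.e. convergence.
(F1): condition met.
(F2): fails — Rvx and Rvx but x and x have no common successor.
(F3): fails — Rcc and Rcb but c and b have no common successor.
Valid on: (F1).

(F1)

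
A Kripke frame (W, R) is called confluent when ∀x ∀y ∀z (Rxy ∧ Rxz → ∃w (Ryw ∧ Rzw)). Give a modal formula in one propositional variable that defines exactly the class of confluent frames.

This is convergence; the standard corresponding axiom is .2: ◇□s → □◇s.
Suppose ◇□s→□◇s is valid. Take Rxy, Rxz and set V(s)={w : Ryw}. Then □s at y so ◇□s at x, so □◇s at x, so ◇s at z, giving w with Rzw and Ryw.

◇□s → □◇s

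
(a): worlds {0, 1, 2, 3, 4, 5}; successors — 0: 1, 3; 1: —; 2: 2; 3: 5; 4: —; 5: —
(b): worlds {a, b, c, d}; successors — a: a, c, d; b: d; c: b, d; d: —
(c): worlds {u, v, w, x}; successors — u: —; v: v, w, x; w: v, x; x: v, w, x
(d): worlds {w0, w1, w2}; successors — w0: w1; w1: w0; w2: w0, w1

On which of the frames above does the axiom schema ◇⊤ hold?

(d)

This is the axiom for seriality; its first-order frame correspondent is ∀x ∃y Rxy.
(a): fails — world 1 has no successor.
(b): fails — world d has no successor.
(c): fails — world u has no successor.
(d): satisfies the condition.
Valid on: (d).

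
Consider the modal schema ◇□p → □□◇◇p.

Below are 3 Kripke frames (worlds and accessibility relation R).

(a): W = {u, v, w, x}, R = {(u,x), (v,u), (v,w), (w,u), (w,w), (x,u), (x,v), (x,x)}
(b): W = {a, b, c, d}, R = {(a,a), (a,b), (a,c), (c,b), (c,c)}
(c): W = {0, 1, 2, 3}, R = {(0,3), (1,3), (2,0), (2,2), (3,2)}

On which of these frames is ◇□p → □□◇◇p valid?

This is the axiom for a generalized confluence (Geach) condition; its first-order frame correspondent is ∀x ∀y ∀z ((xRy ∧ xR²z) → ∃w (yRw ∧ zR²w)).
(a): holds.
(b): fails — aRa, aR²b but no w with aRw and bR²w.
(c): fails — 2R0, 2R²0 but no w with 0Rw and 0R²w.
Valid on: (a).

(a)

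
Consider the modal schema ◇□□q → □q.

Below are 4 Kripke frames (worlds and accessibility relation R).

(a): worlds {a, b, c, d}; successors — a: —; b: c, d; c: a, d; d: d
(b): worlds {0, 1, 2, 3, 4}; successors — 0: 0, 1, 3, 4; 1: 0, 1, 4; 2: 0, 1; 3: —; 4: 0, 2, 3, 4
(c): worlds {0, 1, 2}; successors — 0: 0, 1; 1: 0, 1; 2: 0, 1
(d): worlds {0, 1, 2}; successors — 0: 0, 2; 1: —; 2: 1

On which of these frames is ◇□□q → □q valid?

Frame correspondent (Sahlqvist): ∀x ∀y ∀z ((xRy ∧ xRz) → ∃w (yR²w ∧ z = w)) — i.e. a generalized confluence (Geach) condition.
(a): fails — bRc, bRc but no w with cR²w and c=w.
(b): fails — 0R3, 0R0 but no w with 3R²w and 0=w.
(c): ✓.
(d): fails — 0R2, 0R0 but no w with 2R²w and 0=w.
Valid on: (c).

(c)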